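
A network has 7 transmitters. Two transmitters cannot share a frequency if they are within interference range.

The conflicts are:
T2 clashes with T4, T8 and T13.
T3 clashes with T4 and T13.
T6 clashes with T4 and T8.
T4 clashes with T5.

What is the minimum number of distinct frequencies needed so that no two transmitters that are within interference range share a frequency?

T4 and T5 conflict, so at least 2 frequencies are needed.
2 frequencies suffice: frequency 1 → {T4, T8, T13}; frequency 2 → {T2, T3, T6, T5}. No two conflicting transmitters share a frequency.

2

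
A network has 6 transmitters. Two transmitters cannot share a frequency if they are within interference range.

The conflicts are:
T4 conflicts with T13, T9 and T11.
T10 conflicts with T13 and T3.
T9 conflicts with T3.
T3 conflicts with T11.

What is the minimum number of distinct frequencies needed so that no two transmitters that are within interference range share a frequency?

The cycle T3-T11-T4-T13-T10-T3 has odd length 5, so it cannot be 2-colored; at least 3 frequencies are needed.
Using 3 frequencies: T4=1, T10=2, T13=3, T9=2, T3=1, T11=2. Every pair that conflicts lands in different frequencies.

3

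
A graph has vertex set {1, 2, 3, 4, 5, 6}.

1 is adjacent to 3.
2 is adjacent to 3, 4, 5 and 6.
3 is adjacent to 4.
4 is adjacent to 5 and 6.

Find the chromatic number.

2, 3, 4 are pairwise adjacent, so at least 3 colors are needed.
3 colors suffice: 1=a, 2=a, 3=c, 4=b, 5=c, 6=c. No two adjacent vertices share a color.

3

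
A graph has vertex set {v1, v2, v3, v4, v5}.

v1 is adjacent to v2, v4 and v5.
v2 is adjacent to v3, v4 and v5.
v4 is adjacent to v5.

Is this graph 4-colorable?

Yes

The chromatic number is 4. v1, v2, v4, v5 form a clique, so at least 4 colors are needed.
4 colors suffice: color 1 → {v2}; color 2 → {v1, v3}; color 3 → {v5}; color 4 → {v4}.
That is already a proper 4-coloring.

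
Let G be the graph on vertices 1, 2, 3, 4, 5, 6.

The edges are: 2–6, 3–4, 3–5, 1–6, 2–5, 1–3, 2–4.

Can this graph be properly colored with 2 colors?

The cycle 1-6-2-5-3-1 has odd length 5, so it cannot be 2-colored; at least 3 colors are needed.
So 2 colors are not enough.

No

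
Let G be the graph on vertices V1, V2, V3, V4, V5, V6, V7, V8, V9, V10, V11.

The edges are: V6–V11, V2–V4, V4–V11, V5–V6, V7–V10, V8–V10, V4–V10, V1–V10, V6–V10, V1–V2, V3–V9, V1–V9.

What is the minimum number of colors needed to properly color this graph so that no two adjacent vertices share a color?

2

V2 and V4 are adjacent, so at least 2 colors are needed.
A valid assignment using 2 colors: V1=2, V2=1, V3=2, V4=2, V5=1, V6=2, V7=2, V8=2, V9=1, V10=1, V11=1. Each edge has distinct colors on its endpoints.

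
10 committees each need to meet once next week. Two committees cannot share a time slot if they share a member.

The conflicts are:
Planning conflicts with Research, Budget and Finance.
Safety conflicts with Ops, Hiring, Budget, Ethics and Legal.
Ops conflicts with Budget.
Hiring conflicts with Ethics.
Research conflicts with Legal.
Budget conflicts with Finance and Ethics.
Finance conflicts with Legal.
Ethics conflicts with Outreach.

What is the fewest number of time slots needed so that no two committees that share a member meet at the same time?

3

Safety, Hiring, Ethics are mutually in conflict, so at least 3 time slots are needed.
3 time slots suffice: time slot 1 → {Hiring, Budget, Legal, Outreach}; time slot 2 → {Planning, Safety}; time slot 3 → {Ops, Research, Finance, Ethics}. No two conflicting committees share a time slot.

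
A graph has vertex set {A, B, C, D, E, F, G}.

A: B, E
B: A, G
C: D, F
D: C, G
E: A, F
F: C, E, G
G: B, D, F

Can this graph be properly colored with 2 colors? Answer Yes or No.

No

The cycle F-E-A-B-G-F has odd length 5, so it cannot be 2-colored; at least 3 colors are needed.
So 2 colors are not enough.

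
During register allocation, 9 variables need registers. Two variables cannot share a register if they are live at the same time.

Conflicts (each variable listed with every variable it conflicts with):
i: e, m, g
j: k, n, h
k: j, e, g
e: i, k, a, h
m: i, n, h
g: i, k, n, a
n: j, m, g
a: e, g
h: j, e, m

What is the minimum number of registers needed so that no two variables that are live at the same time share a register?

2

j and h conflict, so at least 2 registers are needed.
2 registers suffice: register 1 → {j, e, m, g}; register 2 → {i, k, n, a, h}. No two conflicting variables share a register.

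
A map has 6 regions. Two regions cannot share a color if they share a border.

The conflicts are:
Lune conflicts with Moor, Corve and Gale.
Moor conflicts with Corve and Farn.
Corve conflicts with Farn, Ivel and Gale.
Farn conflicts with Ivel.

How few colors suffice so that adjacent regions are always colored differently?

Lune, Moor, Corve are mutually in conflict, so at least 3 colors are needed.
3 colors suffice: color 1 → {Corve}; color 2 → {Moor, Ivel, Gale}; color 3 → {Lune, Farn}. Each listed conflict is separated.

3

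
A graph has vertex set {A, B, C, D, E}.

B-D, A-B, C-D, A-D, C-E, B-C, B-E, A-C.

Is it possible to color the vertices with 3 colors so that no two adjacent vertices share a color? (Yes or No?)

No

A, B, C, D are mutually adjacent (a clique of size 4), so at least 4 colors are needed.
So 3 colors are not enough.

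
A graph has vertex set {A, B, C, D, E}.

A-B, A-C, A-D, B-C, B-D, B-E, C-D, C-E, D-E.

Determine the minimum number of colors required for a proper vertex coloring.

4

B, C, D, E are pairwise adjacent (a clique of size 4), so at least 4 colors are needed.
4 colors suffice: A=4, B=3, C=1, D=2, E=4. Each edge has distinct colors on its endpoints.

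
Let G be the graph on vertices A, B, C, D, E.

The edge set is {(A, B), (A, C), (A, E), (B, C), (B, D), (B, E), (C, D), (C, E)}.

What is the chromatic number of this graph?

A, B, C, E are mutually adjacent (a clique of size 4), so at least 4 colors are needed.
4 colors suffice: color red → {C}; color blue → {B}; color green → {D, E}; color yellow → {A}. Every edge joins two different colors.

4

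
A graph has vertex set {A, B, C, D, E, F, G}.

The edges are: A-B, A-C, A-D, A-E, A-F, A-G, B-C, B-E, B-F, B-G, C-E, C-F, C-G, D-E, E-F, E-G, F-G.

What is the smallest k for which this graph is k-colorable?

6

A, B, C, E, F, G are mutually adjacent (a clique of size 6), so at least 6 colors are needed.
6 colors suffice: color 1 → {E}; color 2 → {A}; color 3 → {B, D}; color 4 → {F}; color 5 → {G}; color 6 → {C}. Each edge has distinct colors on its endpoints.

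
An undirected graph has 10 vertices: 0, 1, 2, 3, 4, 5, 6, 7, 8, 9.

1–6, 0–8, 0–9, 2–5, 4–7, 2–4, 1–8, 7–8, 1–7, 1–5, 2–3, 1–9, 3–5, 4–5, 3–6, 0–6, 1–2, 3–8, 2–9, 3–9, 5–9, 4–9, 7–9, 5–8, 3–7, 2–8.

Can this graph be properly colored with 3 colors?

No

1, 2, 5, 9 are pairwise adjacent (a clique of size 4), so at least 4 colors are needed.
So 3 colors are not enough.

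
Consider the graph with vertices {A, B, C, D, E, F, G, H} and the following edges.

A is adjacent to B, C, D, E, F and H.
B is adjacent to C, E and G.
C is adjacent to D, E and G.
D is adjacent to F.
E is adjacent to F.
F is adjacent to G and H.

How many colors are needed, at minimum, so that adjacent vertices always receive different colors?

A, B, C, E form a clique, so at least 4 colors are needed.
4 colors suffice: A=red, B=yellow, C=blue, D=green, E=green, F=blue, G=red, H=green. Every edge joins two different colors.

4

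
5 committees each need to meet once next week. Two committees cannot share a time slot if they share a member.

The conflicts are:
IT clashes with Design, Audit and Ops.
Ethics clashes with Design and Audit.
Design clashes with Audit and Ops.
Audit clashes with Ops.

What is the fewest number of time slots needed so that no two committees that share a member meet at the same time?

IT, Design, Audit, Ops all conflict with each other, so at least 4 time slots are needed.
A valid assignment using 4 time slots: IT=4, Ethics=3, Design=1, Audit=2, Ops=3. Each listed conflict is separated.

4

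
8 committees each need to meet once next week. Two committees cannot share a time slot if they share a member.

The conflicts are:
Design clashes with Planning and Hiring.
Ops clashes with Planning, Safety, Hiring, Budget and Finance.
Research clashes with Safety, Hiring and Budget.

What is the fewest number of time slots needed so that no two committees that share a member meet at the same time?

2

Ops and Budget conflict, so at least 2 time slots are needed.
2 time slots suffice: Design=1, Ops=1, Planning=2, Research=1, Safety=2, Hiring=2, Budget=2, Finance=2. Every pair that conflicts lands in different time slots.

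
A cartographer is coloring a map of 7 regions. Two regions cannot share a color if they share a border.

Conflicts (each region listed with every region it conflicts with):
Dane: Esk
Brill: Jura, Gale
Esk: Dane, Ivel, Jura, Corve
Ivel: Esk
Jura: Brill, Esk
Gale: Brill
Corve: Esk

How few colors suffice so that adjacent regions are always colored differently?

2

Dane and Esk conflict, so at least 2 colors are needed.
One proper 2-coloring: Dane=2, Brill=1, Esk=1, Ivel=2, Jura=2, Gale=2, Corve=2. No two conflicting regions share a color.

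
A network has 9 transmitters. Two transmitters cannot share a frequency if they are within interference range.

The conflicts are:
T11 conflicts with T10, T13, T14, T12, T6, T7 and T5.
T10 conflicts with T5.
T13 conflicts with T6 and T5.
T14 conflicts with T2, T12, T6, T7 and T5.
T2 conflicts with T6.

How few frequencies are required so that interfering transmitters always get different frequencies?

3

T11, T13, T5 pairwise conflict, so at least 3 frequencies are needed.
3 frequencies suffice: T11=1, T10=2, T13=2, T14=2, T2=1, T12=3, T6=3, T7=3, T5=3. Every pair that conflicts lands in different frequencies.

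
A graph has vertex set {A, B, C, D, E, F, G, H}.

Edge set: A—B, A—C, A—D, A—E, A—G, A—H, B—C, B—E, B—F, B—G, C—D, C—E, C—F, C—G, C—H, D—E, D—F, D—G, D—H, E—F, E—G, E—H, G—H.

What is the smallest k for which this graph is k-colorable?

A, C, D, E, G, H form a clique, so at least 6 colors are needed.
6 colors suffice: color 1 → {E}; color 2 → {C}; color 3 → {A, F}; color 4 → {B, D}; color 5 → {G}; color 6 → {H}. Every edge joins two different colors.

6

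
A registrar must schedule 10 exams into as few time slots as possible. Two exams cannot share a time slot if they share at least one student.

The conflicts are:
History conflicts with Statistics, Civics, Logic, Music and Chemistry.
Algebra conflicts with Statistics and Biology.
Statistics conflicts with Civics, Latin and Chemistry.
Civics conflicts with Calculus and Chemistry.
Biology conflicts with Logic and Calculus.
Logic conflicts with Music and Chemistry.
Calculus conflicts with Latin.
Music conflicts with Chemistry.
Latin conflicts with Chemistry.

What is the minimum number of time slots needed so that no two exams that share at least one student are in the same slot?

4

History, Logic, Music, Chemistry all conflict with each other, so at least 4 time slots are needed.
4 time slots suffice: time slot 1 → {Algebra, Calculus, Chemistry}; time slot 2 → {History, Biology, Latin}; time slot 3 → {Statistics, Logic}; time slot 4 → {Civics, Music}. No two conflicting exams share a time slot.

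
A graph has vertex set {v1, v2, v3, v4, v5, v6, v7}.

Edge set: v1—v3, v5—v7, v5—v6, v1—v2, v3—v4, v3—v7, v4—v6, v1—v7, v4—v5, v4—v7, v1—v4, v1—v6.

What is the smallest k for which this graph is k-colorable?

4

v1, v3, v4, v7 are pairwise adjacent (a clique of size 4), so at least 4 colors are needed.
A valid assignment using 4 colors: v1=red, v2=blue, v3=yellow, v4=blue, v5=red, v6=green, v7=green. Each edge has distinct colors on its endpoints.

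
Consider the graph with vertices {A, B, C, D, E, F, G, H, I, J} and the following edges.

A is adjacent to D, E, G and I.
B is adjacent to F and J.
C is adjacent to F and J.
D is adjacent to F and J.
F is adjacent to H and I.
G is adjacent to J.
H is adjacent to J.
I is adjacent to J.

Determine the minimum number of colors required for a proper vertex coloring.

C and F are adjacent, so at least 2 colors are needed.
2 colors suffice: A=1, B=2, C=2, D=2, E=2, F=1, G=2, H=2, I=2, J=1. No two adjacent vertices share a color.

2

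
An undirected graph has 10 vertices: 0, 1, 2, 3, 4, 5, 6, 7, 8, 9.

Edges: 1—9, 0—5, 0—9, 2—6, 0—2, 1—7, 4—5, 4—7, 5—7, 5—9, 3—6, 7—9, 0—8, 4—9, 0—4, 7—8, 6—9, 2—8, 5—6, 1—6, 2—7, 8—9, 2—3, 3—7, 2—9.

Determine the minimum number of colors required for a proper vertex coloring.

0, 4, 5, 9 are pairwise adjacent (a clique of size 4), so at least 4 colors are needed.
4 colors suffice: color a → {3, 9}; color b → {0, 6, 7}; color c → {1, 2, 5}; color d → {4, 8}. No two adjacent vertices share a color.

4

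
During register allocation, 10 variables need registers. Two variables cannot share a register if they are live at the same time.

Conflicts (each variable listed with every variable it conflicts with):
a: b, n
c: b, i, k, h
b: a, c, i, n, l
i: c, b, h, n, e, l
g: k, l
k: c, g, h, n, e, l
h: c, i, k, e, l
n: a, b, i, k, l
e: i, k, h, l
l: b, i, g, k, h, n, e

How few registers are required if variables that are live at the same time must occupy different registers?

b, i, n, l are mutually in conflict, so at least 4 registers are needed.
4 registers suffice: register 1 → {a, c, l}; register 2 → {i, k}; register 3 → {g, h, n}; register 4 → {b, e}. Each listed conflict is separated.

4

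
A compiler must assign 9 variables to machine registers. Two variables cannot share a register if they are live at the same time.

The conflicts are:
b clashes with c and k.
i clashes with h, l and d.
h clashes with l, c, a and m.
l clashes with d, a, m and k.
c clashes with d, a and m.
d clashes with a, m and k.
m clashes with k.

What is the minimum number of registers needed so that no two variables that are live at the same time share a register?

4

l, d, m, k are mutually in conflict, so at least 4 registers are needed.
Using 4 registers: b=1, i=3, h=1, l=2, c=2, d=1, a=3, m=3, k=4. Every pair that conflicts lands in different registers.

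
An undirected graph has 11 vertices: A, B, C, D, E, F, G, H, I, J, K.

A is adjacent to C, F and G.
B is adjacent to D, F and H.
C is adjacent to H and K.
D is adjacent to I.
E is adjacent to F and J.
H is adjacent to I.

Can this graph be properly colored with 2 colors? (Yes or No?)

No

The cycle C-H-B-F-A-C has odd length 5, so it cannot be 2-colored; at least 3 colors are needed.
So 2 colors are not enough.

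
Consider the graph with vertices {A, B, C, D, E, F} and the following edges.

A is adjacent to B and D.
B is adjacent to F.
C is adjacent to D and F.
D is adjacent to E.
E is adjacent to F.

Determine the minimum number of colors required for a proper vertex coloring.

The cycle A-B-F-E-D-A has odd length 5, so it cannot be 2-colored; at least 3 colors are needed.
3 colors suffice: color red → {D, F}; color blue → {B, C, E}; color green → {A}. Every edge joins two different colors.

3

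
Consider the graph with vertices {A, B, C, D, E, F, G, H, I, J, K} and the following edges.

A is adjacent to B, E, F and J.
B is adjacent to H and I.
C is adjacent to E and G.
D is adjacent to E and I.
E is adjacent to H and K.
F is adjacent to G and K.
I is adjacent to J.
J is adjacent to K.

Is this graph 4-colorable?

The chromatic number is 3. The cycle I-J-A-E-D-I has odd length 5, so it cannot be 2-colored; at least 3 colors are needed.
3 colors suffice: A=2, B=1, C=3, D=3, E=1, F=1, G=2, H=2, I=2, J=1, K=2.
Since 4 ≥ 3, a proper 4-coloring certainly exists.

Yes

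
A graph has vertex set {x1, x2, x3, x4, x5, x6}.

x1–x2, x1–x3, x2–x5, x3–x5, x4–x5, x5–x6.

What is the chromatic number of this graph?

2

x1 and x2 are adjacent, so at least 2 colors are needed.
One proper 2-coloring: x1=1, x2=2, x3=2, x4=2, x5=1, x6=2. Each edge has distinct colors on its endpoints.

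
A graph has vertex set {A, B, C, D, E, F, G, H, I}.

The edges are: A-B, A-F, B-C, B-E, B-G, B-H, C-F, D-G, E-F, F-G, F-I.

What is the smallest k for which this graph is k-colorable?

F and G are adjacent, so at least 2 colors are needed.
2 colors suffice: color 1 → {B, D, F}; color 2 → {A, C, E, G, H, I}. No two adjacent vertices share a color.

2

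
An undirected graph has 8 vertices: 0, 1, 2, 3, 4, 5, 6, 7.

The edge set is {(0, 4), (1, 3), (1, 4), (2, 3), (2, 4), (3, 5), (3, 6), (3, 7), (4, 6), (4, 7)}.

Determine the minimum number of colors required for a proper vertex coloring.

2

3 and 5 are adjacent, so at least 2 colors are needed.
A valid assignment using 2 colors: 0=blue, 1=blue, 2=blue, 3=red, 4=red, 5=blue, 6=blue, 7=blue. No two adjacent vertices share a color.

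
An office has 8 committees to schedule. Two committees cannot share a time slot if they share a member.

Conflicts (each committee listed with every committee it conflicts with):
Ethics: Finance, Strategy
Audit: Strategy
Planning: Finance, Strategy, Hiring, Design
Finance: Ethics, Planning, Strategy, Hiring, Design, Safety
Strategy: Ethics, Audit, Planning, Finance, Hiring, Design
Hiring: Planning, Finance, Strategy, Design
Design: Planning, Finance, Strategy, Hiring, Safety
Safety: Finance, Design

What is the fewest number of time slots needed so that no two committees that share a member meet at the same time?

5

Planning, Finance, Strategy, Hiring, Design pairwise conflict, so at least 5 time slots are needed.
Using 5 time slots: Ethics=3, Audit=1, Planning=4, Finance=1, Strategy=2, Hiring=5, Design=3, Safety=2. No two conflicting committees share a time slot.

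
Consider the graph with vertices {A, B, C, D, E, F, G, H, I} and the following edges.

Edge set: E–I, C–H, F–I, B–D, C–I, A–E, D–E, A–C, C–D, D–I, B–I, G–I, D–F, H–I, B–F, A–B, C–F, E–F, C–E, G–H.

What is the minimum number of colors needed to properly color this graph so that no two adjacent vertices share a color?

C, D, E, F, I are pairwise adjacent (a clique of size 5), so at least 5 colors are needed.
One proper 5-coloring: A=1, B=2, C=2, D=4, E=3, F=5, G=2, H=3, I=1. Each edge has distinct colors on its endpoints.

5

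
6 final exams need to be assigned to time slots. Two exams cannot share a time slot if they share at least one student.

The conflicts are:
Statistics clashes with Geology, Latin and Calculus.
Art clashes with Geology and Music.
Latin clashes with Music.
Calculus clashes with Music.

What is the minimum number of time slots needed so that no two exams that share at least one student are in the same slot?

The cycle Statistics-Calculus-Music-Art-Geology-Statistics has odd length 5, so it cannot be 2-colored; at least 3 time slots are needed.
Using 3 time slots: Statistics=1, Art=3, Geology=2, Latin=2, Calculus=2, Music=1. No two conflicting exams share a time slot.

3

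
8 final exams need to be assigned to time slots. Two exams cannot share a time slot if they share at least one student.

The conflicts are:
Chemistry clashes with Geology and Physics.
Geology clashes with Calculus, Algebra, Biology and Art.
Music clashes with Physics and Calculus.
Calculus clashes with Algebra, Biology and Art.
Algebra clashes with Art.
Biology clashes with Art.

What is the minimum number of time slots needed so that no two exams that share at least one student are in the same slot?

4

Geology, Calculus, Biology, Art pairwise conflict, so at least 4 time slots are needed.
4 time slots suffice: time slot 1 → {Chemistry, Calculus}; time slot 2 → {Geology, Music}; time slot 3 → {Physics, Art}; time slot 4 → {Algebra, Biology}. No two conflicting exams share a time slot.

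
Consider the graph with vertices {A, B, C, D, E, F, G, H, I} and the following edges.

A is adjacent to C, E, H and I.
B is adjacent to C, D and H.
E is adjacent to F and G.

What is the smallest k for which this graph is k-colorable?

A and C are adjacent, so at least 2 colors are needed.
2 colors suffice: color 1 → {A, B, F, G}; color 2 → {C, D, E, H, I}. Each edge has distinct colors on its endpoints.

2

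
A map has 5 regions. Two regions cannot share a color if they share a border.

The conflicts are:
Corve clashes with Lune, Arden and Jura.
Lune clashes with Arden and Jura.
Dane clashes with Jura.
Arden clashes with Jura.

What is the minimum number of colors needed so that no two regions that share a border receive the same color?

Corve, Lune, Arden, Jura are mutually in conflict, so at least 4 colors are needed.
A valid assignment using 4 colors: Corve=4, Lune=3, Dane=2, Arden=2, Jura=1. Every pair that conflicts lands in different colors.

4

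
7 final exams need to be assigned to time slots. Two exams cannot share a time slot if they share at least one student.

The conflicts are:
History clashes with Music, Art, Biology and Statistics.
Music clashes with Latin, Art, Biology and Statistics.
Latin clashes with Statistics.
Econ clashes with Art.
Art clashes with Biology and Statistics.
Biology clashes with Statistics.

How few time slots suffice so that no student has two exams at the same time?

5

History, Music, Art, Biology, Statistics all conflict with each other, so at least 5 time slots are needed.
Using 5 time slots: History=5, Music=2, Latin=1, Econ=2, Art=1, Biology=4, Statistics=3. Every pair that conflicts lands in different time slots.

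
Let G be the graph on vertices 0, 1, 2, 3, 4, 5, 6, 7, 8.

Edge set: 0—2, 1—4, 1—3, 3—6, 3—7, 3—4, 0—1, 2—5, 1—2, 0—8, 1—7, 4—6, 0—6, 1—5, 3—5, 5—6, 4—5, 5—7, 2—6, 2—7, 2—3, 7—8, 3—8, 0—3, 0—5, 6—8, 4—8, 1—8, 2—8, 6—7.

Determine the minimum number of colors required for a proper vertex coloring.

0, 1, 2, 3, 5 form a clique, so at least 5 colors are needed.
5 colors suffice: color a → {3}; color b → {2, 4}; color c → {1, 6}; color d → {5, 8}; color e → {0, 7}. Each edge has distinct colors on its endpoints.

5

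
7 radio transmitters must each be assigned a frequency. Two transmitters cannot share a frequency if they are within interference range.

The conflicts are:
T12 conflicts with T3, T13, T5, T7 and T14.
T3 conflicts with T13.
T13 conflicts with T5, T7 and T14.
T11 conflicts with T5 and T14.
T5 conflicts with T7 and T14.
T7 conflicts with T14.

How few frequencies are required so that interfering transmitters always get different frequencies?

5

T12, T13, T5, T7, T14 all conflict with each other, so at least 5 frequencies are needed.
5 frequencies suffice: frequency 1 → {T3, T14}; frequency 2 → {T13, T11}; frequency 3 → {T5}; frequency 4 → {T12}; frequency 5 → {T7}. Every pair that conflicts lands in different frequencies.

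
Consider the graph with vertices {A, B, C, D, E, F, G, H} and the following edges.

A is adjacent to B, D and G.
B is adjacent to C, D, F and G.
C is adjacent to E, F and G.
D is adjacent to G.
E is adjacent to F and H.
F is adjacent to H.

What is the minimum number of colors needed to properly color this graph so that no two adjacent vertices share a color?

4

A, B, D, G are mutually adjacent (a clique of size 4), so at least 4 colors are needed.
4 colors suffice: A=4, B=1, C=3, D=3, E=1, F=2, G=2, H=3. No two adjacent vertices share a color.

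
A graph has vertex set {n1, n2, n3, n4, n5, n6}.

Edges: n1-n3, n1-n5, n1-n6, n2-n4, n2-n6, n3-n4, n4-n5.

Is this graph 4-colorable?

The chromatic number is 3. The cycle n6-n1-n5-n4-n2-n6 has odd length 5, so it cannot be 2-colored; at least 3 colors are needed.
3 colors suffice: n1=1, n2=2, n3=2, n4=1, n5=2, n6=3.
Since 4 ≥ 3, a proper 4-coloring certainly exists.

Yes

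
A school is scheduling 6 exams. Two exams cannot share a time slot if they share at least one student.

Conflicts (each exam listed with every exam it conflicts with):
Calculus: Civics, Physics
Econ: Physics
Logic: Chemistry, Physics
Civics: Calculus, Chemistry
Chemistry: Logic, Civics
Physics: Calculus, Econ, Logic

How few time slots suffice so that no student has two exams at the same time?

The cycle Chemistry-Logic-Physics-Calculus-Civics-Chemistry has odd length 5, so it cannot be 2-colored; at least 3 time slots are needed.
3 time slots suffice: Calculus=3, Econ=2, Logic=2, Civics=2, Chemistry=1, Physics=1. No two conflicting exams share a time slot.

3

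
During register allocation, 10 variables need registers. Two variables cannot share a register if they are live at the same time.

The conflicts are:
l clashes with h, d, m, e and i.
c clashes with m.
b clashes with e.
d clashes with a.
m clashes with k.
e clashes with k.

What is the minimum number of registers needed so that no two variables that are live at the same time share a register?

2

l and d conflict, so at least 2 registers are needed.
A valid assignment using 2 registers: l=1, c=1, b=1, h=2, d=2, m=2, e=2, i=2, k=1, a=1. No two conflicting variables share a register.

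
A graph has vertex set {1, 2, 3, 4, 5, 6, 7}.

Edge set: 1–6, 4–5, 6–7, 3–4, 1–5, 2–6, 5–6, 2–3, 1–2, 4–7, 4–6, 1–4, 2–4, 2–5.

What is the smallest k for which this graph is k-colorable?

5

1, 2, 4, 5, 6 are mutually adjacent (a clique of size 5), so at least 5 colors are needed.
5 colors suffice: color a → {4}; color b → {2, 7}; color c → {3, 6}; color d → {5}; color e → {1}. Every edge joins two different colors.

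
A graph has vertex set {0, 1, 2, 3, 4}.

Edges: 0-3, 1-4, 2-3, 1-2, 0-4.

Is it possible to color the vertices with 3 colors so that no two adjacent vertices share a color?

Yes

The chromatic number is 3. The cycle 3-0-4-1-2-3 has odd length 5, so it cannot be 2-colored; at least 3 colors are needed.
3 colors suffice: color a → {2, 4}; color b → {0, 1}; color c → {3}.
That is already a proper 3-coloring.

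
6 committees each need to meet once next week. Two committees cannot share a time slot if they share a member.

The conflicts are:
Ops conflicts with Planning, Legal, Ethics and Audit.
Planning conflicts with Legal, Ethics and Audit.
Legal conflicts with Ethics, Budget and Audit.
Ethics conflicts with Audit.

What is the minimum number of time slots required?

5

Ops, Planning, Legal, Ethics, Audit are mutually in conflict, so at least 5 time slots are needed.
5 time slots suffice: time slot 1 → {Legal}; time slot 2 → {Ethics, Budget}; time slot 3 → {Audit}; time slot 4 → {Planning}; time slot 5 → {Ops}. Every pair that conflicts lands in different time slots.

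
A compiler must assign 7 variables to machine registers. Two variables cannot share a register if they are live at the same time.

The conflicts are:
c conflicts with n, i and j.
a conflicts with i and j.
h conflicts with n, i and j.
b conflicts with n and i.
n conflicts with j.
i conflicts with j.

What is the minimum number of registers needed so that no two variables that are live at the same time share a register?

3

c, i, j pairwise conflict, so at least 3 registers are needed.
3 registers suffice: register 1 → {n, i}; register 2 → {b, j}; register 3 → {c, a, h}. Every pair that conflicts lands in different registers.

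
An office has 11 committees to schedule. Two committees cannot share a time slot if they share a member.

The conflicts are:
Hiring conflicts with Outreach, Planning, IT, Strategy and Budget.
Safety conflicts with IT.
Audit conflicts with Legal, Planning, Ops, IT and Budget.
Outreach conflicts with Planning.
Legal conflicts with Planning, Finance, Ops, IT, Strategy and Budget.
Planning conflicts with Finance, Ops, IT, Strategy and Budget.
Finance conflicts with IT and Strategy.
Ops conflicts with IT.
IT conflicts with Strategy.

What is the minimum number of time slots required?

5

Legal, Planning, Finance, IT, Strategy are mutually in conflict, so at least 5 time slots are needed.
5 time slots suffice: time slot 1 → {Safety, Planning}; time slot 2 → {Outreach, IT, Budget}; time slot 3 → {Hiring, Legal}; time slot 4 → {Audit, Strategy}; time slot 5 → {Finance, Ops}. No two conflicting committees share a time slot.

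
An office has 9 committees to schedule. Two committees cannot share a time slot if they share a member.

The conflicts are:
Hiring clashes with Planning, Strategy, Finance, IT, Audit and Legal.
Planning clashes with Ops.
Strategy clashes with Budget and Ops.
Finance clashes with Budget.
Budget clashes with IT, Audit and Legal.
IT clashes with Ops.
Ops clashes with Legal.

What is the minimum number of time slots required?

2

Hiring and Planning conflict, so at least 2 time slots are needed.
2 time slots suffice: time slot 1 → {Hiring, Budget, Ops}; time slot 2 → {Planning, Strategy, Finance, IT, Audit, Legal}. No two conflicting committees share a time slot.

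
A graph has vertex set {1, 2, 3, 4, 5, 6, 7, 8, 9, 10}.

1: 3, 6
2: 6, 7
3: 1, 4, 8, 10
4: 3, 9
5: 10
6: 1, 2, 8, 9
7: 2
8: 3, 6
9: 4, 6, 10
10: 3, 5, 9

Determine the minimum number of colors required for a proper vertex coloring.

The cycle 3-1-6-9-10-3 has odd length 5, so it cannot be 2-colored; at least 3 colors are needed.
3 colors suffice: color a → {3, 5, 6, 7}; color b → {1, 2, 4, 8, 10}; color c → {9}. No two adjacent vertices share a color.

3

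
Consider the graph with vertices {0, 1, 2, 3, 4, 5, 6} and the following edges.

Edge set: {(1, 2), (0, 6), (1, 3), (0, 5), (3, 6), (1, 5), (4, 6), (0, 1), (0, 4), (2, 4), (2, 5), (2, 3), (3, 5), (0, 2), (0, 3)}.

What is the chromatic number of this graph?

5

0, 1, 2, 3, 5 are mutually adjacent (a clique of size 5), so at least 5 colors are needed.
5 colors suffice: color a → {0}; color b → {2, 6}; color c → {3, 4}; color d → {1}; color e → {5}. No two adjacent vertices share a color.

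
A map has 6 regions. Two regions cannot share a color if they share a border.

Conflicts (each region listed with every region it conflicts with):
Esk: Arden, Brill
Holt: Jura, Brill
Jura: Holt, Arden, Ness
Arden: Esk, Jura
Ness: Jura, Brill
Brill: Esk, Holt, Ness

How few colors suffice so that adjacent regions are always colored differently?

The cycle Esk-Brill-Ness-Jura-Arden-Esk has odd length 5, so it cannot be 2-colored; at least 3 colors are needed.
3 colors suffice: color 1 → {Jura, Brill}; color 2 → {Holt, Arden, Ness}; color 3 → {Esk}. No two conflicting regions share a color.

3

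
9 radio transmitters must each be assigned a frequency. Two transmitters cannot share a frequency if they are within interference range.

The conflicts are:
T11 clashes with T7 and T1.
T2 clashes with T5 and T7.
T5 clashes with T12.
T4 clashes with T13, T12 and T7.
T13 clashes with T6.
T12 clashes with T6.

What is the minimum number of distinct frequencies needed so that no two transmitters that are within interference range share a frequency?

The cycle T2-T5-T12-T4-T7-T2 has odd length 5, so it cannot be 2-colored; at least 3 frequencies are needed.
3 frequencies suffice: T11=2, T2=2, T5=3, T4=2, T13=1, T12=1, T7=1, T6=2, T1=1. No two conflicting transmitters share a frequency.

3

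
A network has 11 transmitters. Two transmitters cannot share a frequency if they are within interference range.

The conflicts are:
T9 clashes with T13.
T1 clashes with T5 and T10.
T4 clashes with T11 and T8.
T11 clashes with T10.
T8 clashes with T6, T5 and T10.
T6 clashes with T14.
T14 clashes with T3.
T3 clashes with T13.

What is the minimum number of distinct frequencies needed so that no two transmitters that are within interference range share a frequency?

T4 and T8 conflict, so at least 2 frequencies are needed.
2 frequencies suffice: frequency 1 → {T1, T11, T8, T14, T13}; frequency 2 → {T9, T4, T6, T5, T3, T10}. Every pair that conflicts lands in different frequencies.

2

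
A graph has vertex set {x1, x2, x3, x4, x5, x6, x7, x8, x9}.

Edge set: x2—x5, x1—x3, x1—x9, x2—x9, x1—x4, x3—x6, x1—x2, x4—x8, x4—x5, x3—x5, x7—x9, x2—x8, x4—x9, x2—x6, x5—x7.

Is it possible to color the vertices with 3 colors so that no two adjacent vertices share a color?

The chromatic number is 3. x1, x2, x9 are mutually adjacent, so at least 3 colors are needed.
3 colors suffice: color 1 → {x2, x3, x4, x7}; color 2 → {x5, x6, x8, x9}; color 3 → {x1}.
That is already a proper 3-coloring.

Yes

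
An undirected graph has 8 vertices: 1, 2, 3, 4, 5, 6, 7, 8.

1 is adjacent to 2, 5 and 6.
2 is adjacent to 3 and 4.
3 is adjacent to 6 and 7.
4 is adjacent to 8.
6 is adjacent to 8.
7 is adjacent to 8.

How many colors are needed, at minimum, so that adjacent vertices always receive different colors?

The cycle 2-4-8-6-1-2 has odd length 5, so it cannot be 2-colored; at least 3 colors are needed.
A valid assignment using 3 colors: 1=a, 2=b, 3=a, 4=c, 5=b, 6=b, 7=b, 8=a. Each edge has distinct colors on its endpoints.

3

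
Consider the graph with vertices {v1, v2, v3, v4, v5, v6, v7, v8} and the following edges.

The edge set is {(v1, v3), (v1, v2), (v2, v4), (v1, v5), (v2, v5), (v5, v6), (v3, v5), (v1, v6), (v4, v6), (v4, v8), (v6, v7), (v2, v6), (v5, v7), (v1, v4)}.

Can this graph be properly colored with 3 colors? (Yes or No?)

v1, v2, v5, v6 are pairwise adjacent (a clique of size 4), so at least 4 colors are needed.
So 3 colors are not enough.

No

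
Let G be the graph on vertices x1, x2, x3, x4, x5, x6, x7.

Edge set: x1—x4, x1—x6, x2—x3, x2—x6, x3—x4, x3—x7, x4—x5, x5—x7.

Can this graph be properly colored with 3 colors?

The chromatic number is 3. The cycle x2-x3-x4-x1-x6-x2 has odd length 5, so it cannot be 2-colored; at least 3 colors are needed.
3 colors suffice: x1=2, x2=3, x3=2, x4=1, x5=2, x6=1, x7=1.
That is already a proper 3-coloring.

Yes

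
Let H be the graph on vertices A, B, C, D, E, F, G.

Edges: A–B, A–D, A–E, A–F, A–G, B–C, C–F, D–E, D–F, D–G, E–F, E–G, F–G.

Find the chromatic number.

A, D, E, F, G form a clique, so at least 5 colors are needed.
5 colors suffice: color 1 → {B, F}; color 2 → {A, C}; color 3 → {D}; color 4 → {G}; color 5 → {E}. Every edge joins two different colors.

5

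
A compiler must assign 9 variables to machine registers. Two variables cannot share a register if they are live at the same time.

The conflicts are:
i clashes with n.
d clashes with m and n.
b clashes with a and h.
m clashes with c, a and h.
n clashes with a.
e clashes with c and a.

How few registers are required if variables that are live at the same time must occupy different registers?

2

b and a conflict, so at least 2 registers are needed.
Using 2 registers: i=1, d=1, b=2, m=2, n=2, e=2, c=1, a=1, h=1. No two conflicting variables share a register.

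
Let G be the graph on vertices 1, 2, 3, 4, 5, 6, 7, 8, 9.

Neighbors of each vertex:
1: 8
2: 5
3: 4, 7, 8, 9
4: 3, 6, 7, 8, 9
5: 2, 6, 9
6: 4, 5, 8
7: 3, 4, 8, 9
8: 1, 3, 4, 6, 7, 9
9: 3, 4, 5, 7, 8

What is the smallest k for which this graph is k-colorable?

3, 4, 7, 8, 9 are mutually adjacent (a clique of size 5), so at least 5 colors are needed.
5 colors suffice: color a → {5, 8}; color b → {1, 2, 4}; color c → {6, 9}; color d → {7}; color e → {3}. Every edge joins two different colors.

5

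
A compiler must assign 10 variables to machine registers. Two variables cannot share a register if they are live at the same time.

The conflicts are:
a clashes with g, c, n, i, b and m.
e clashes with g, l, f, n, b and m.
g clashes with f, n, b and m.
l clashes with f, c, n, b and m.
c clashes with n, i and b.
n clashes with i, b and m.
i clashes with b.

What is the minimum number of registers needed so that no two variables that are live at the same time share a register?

5

a, c, n, i, b pairwise conflict, so at least 5 registers are needed.
5 registers suffice: register 1 → {f, n}; register 2 → {b, m}; register 3 → {a, e}; register 4 → {g, l, i}; register 5 → {c}. Every pair that conflicts lands in different registers.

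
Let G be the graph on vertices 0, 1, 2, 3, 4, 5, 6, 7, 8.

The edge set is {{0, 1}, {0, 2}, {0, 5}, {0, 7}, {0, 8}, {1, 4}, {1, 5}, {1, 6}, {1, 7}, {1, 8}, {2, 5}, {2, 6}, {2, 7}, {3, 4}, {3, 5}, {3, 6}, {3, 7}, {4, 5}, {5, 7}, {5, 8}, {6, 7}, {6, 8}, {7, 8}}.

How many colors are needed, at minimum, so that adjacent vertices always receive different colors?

0, 1, 5, 7, 8 are mutually adjacent (a clique of size 5), so at least 5 colors are needed.
5 colors suffice: 0=purple, 1=green, 2=green, 3=green, 4=red, 5=blue, 6=blue, 7=red, 8=yellow. Every edge joins two different colors.

5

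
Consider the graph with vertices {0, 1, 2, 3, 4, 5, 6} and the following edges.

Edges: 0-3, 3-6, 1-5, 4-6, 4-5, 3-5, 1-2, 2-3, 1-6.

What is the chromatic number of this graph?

2

2 and 3 are adjacent, so at least 2 colors are needed.
2 colors suffice: color red → {1, 3, 4}; color blue → {0, 2, 5, 6}. Each edge has distinct colors on its endpoints.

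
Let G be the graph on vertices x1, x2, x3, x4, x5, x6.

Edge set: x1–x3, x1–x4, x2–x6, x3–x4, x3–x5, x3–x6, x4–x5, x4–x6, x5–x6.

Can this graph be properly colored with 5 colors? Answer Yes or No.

Yes

The chromatic number is 4. x3, x4, x5, x6 form a clique, so at least 4 colors are needed.
4 colors suffice: color R → {x2, x3}; color B → {x1, x6}; color G → {x4}; color Y → {x5}.
Since 5 ≥ 4, a proper 5-coloring certainly exists.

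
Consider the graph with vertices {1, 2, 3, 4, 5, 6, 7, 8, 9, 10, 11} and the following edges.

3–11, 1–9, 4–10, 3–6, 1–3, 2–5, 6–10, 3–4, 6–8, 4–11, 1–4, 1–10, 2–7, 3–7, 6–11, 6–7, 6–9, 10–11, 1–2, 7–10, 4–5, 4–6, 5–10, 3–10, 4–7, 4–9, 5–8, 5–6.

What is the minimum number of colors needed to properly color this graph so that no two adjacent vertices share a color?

3, 4, 6, 7, 10 are mutually adjacent (a clique of size 5), so at least 5 colors are needed.
5 colors suffice: color a → {2, 4, 8}; color b → {1, 6}; color c → {9, 10}; color d → {3, 5}; color e → {7, 11}. Each edge has distinct colors on its endpoints.

5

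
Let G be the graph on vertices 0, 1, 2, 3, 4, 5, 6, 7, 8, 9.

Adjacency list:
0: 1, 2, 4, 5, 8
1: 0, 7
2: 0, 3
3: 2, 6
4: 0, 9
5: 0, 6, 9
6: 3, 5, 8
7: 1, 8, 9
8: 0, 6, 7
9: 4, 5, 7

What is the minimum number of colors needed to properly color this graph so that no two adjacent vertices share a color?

3

The cycle 0-4-9-7-1-0 has odd length 5, so it cannot be 2-colored; at least 3 colors are needed.
A valid assignment using 3 colors: 0=a, 1=c, 2=b, 3=c, 4=b, 5=b, 6=a, 7=b, 8=c, 9=a. Each edge has distinct colors on its endpoints.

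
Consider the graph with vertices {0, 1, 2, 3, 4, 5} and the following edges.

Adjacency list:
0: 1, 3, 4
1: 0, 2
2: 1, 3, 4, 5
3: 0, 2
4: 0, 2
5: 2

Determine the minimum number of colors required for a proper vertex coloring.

2

0 and 3 are adjacent, so at least 2 colors are needed.
A valid assignment using 2 colors: 0=a, 1=b, 2=a, 3=b, 4=b, 5=b. Each edge has distinct colors on its endpoints.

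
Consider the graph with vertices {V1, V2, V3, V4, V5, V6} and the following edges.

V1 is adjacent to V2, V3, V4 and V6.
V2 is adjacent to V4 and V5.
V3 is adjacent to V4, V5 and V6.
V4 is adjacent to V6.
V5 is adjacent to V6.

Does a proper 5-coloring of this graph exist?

Yes

The chromatic number is 4. V1, V3, V4, V6 are pairwise adjacent (a clique of size 4), so at least 4 colors are needed.
One proper 4-coloring: V1=4, V2=1, V3=1, V4=3, V5=3, V6=2.
Since 5 ≥ 4, a proper 5-coloring certainly exists.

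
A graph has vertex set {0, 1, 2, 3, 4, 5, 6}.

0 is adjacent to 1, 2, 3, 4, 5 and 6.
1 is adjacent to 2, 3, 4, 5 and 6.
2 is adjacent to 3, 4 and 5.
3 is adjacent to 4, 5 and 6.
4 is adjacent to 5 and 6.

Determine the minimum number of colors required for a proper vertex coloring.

6

0, 1, 2, 3, 4, 5 form a clique, so at least 6 colors are needed.
6 colors suffice: color red → {1}; color blue → {0}; color green → {4}; color yellow → {3}; color purple → {2, 6}; color orange → {5}. No two adjacent vertices share a color.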